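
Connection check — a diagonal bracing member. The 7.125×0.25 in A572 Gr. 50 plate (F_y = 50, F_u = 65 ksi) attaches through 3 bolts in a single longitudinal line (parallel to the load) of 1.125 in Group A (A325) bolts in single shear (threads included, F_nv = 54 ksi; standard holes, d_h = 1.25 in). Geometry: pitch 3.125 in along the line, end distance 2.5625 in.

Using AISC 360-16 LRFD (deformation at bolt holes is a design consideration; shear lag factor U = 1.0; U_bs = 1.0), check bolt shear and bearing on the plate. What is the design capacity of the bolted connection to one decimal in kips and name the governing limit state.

83.2 kips (bearing governs)

Bolt shear: A_b = π(1.125)²/4 = 0.99402 in². φR_n = 0.75 × 54 × 0.99402 × 3 × 1 = 120.8 kips.
Bearing (0.25 in plate, F_u = 65 ksi): end bolts L_c = 2.5625 − 1.25/2 = 1.9375, R_n = min(1.2×1.9375×0.25×65, 2.4×1.125×0.25×65) = 37.781 kips/bolt; interior L_c = 3.125 − 1.25 = 1.875, R_n = 36.563 kips/bolt. φR_n = 0.75 × (1×37.781 + 2×36.563) = 83.2 kips.
Governing: min(120.8, 83.2) = 83.2 kips → bearing.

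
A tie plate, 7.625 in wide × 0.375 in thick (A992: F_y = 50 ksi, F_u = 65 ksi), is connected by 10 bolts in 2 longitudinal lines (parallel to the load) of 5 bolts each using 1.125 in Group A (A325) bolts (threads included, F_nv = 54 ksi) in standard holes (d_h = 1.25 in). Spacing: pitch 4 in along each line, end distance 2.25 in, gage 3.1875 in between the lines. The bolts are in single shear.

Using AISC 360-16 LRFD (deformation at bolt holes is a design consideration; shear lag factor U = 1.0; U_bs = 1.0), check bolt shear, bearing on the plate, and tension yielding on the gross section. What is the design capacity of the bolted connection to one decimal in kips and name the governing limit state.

Bolt shear: A_b = π(1.125)²/4 = 0.99402 in². φR_n = 0.75 × 54 × 0.99402 × 10 × 1 = 402.6 kips.
Bearing (0.375 in plate, F_u = 65 ksi): end bolts L_c = 2.25 − 1.25/2 = 1.625, R_n = min(1.2×1.625×0.375×65, 2.4×1.125×0.375×65) = 47.531 kips/bolt; interior L_c = 4 − 1.25 = 2.75, R_n = 65.813 kips/bolt. φR_n = 0.75 × (2×47.531 + 8×65.813) = 466.2 kips.
Tension yield (gross): A_g = 7.625×0.375 = 2.8594 in². φR_n = 0.90 × 50 × 2.8594 = 128.7 kips.
Governing: min(402.6, 466.2, 128.7) = 128.7 kips → gross-section yield.

128.7 kips (gross-section yield governs)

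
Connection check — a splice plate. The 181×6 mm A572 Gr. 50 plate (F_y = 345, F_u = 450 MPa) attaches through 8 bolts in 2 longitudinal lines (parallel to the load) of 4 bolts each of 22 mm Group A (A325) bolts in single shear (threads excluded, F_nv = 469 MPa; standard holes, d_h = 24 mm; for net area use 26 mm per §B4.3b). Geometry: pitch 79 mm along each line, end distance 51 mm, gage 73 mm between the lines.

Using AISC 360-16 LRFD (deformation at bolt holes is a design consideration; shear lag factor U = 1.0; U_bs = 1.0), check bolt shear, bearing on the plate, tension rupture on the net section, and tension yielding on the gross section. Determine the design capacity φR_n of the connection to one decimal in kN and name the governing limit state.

Bolt shear: A_b = π(22)²/4 = 380.13 mm². φR_n = 0.75 × 469 × 380.13 × 8 × 1 = 1069.7 kN.
Bearing (6 mm plate, F_u = 450 MPa): end bolts L_c = 51 − 24/2 = 39, R_n = min(1.2×39×6×450, 2.4×22×6×450) = 126.36 kN/bolt; interior L_c = 79 − 24 = 55, R_n = 142.56 kN/bolt. φR_n = 0.75 × (2×126.36 + 6×142.56) = 831.1 kN.
Tension rupture (net): A_n = (181 − 2×26)×6 = 774 mm² (U = 1.0, A_e = A_n). φR_n = 0.75 × 450 × 774 = 261.2 kN.
Tension yield (gross): A_g = 181×6 = 1086 mm². φR_n = 0.90 × 345 × 1086 = 337.2 kN.
Governing: min(1069.7, 831.1, 261.2, 337.2) = 261.2 kN → net-section rupture.

261.2 kN (net-section rupture governs)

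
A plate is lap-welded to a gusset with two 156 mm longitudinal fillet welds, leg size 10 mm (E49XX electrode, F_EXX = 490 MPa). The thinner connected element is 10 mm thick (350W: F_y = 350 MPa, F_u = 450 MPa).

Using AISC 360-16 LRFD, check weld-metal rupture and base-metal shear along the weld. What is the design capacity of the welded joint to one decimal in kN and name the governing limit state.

Weld metal: throat = 0.707×10 = 7.07 mm, L = 2×156 = 312 mm. φR_n = 0.75 × 0.6 × 490 × 7.07 × 312 = 486.4 kN.
Base metal shear (10 mm plate): yield φR_n = 1.0×0.6×350×10×312 = 655.2 kN; rupture φR_n = 0.75×0.6×450×10×312 = 631.8 kN; take 631.8 kN (rupture).
Governing: min(486.4, 631.8) = 486.4 kN → weld metal.

486.4 kN (weld metal governs)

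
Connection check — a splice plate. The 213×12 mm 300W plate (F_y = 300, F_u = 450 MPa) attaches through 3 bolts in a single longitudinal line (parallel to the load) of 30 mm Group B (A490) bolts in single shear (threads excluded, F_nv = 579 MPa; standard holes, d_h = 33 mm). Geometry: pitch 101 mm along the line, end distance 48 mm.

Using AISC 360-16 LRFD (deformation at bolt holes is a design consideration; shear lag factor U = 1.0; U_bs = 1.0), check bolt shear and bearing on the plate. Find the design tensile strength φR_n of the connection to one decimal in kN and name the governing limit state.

Bolt shear: A_b = π(30)²/4 = 706.86 mm². φR_n = 0.75 × 579 × 706.86 × 3 × 1 = 920.9 kN.
Bearing (12 mm plate, F_u = 450 MPa): end bolts L_c = 48 − 33/2 = 31.5, R_n = min(1.2×31.5×12×450, 2.4×30×12×450) = 204.12 kN/bolt; interior L_c = 101 − 33 = 68, R_n = 388.8 kN/bolt. φR_n = 0.75 × (1×204.12 + 2×388.8) = 736.3 kN.
Governing: min(920.9, 736.3) = 736.3 kN → bearing.

736.3 kN (bearing governs)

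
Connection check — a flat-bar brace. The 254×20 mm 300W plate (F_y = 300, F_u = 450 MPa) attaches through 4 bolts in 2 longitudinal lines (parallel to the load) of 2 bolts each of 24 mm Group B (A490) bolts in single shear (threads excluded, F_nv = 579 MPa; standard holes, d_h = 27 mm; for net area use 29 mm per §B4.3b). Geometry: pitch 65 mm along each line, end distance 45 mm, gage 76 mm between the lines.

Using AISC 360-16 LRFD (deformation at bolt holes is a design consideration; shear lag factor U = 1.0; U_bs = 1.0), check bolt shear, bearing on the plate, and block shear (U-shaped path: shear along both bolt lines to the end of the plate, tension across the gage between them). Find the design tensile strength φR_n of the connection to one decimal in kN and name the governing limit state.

Bolt shear: A_b = π(24)²/4 = 452.39 mm². φR_n = 0.75 × 579 × 452.39 × 4 × 1 = 785.8 kN.
Bearing (20 mm plate, F_u = 450 MPa): end bolts L_c = 45 − 27/2 = 31.5, R_n = min(1.2×31.5×20×450, 2.4×24×20×450) = 340.2 kN/bolt; interior L_c = 65 − 27 = 38, R_n = 410.4 kN/bolt. φR_n = 0.75 × (2×340.2 + 2×410.4) = 1125.9 kN.
Block shear: shear path 2×[45+1×65] = 2×110 mm, A_gv = 4400, A_nv = 2×(110 − 1.5×29)×20 = 2660 mm²; tension across gage: (76 − 1×29)×20 = 940 mm². R_n = min(0.6×450×2660, 0.6×300×4400) + 1.0×450×940 = min(718.2, 792) + 423 = 1141.2 kN. φR_n = 0.75 × 1141.2 = 855.9 kN.
Governing: min(785.8, 1125.9, 855.9) = 785.8 kN → bolt shear.

785.8 kN (bolt shear governs)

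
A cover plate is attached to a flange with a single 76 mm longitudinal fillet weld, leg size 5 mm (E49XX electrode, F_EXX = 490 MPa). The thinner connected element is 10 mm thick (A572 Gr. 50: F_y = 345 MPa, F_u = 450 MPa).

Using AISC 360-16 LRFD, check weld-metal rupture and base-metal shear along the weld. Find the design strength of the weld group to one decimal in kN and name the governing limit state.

59.2 kN (weld metal governs)

Weld metal: throat = 0.707×5 = 3.535 mm, L = 76 mm. φR_n = 0.75 × 0.6 × 490 × 3.535 × 76 = 59.2 kN.
Base metal shear (10 mm plate): yield φR_n = 1.0×0.6×345×10×76 = 157.3 kN; rupture φR_n = 0.75×0.6×450×10×76 = 153.9 kN; take 153.9 kN (rupture).
Governing: min(59.2, 153.9) = 59.2 kN → weld metal.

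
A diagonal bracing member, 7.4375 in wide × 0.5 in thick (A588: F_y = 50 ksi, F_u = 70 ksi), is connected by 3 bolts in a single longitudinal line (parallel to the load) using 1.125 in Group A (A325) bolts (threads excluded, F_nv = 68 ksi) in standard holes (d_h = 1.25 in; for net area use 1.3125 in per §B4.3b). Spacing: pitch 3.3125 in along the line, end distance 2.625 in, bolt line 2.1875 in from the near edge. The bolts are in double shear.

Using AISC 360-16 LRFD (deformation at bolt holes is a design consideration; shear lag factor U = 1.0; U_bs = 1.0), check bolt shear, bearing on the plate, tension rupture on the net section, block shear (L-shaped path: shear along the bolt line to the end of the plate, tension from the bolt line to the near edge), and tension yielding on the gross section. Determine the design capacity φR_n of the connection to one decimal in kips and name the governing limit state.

Bolt shear: A_b = π(1.125)²/4 = 0.99402 in². φR_n = 0.75 × 68 × 0.99402 × 3 × 2 = 304.2 kips.
Bearing (0.5 in plate, F_u = 70 ksi): end bolts L_c = 2.625 − 1.25/2 = 2, R_n = min(1.2×2×0.5×70, 2.4×1.125×0.5×70) = 84 kips/bolt; interior L_c = 3.3125 − 1.25 = 2.0625, R_n = 86.625 kips/bolt. φR_n = 0.75 × (1×84 + 2×86.625) = 192.9 kips.
Tension rupture (net): A_n = (7.4375 − 1×1.3125)×0.5 = 3.0625 in² (U = 1.0, A_e = A_n). φR_n = 0.75 × 70 × 3.0625 = 160.8 kips.
Block shear: shear path 1×[2.625+2×3.3125] = 1×9.25 in, A_gv = 4.625, A_nv = 1×(9.25 − 2.5×1.3125)×0.5 = 2.9844 in²; tension to near edge: (2.1875 − 0.5×1.3125)×0.5 = 0.76563 in². R_n = min(0.6×70×2.9844, 0.6×50×4.625) + 1.0×70×0.76563 = min(125.34, 138.75) + 53.594 = 178.93 kips. φR_n = 0.75 × 178.93 = 134.2 kips.
Tension yield (gross): A_g = 7.4375×0.5 = 3.7188 in². φR_n = 0.90 × 50 × 3.7188 = 167.3 kips.
Governing: min(304.2, 192.9, 160.8, 134.2, 167.3) = 134.2 kips → block shear.

134.2 kips (block shear governs)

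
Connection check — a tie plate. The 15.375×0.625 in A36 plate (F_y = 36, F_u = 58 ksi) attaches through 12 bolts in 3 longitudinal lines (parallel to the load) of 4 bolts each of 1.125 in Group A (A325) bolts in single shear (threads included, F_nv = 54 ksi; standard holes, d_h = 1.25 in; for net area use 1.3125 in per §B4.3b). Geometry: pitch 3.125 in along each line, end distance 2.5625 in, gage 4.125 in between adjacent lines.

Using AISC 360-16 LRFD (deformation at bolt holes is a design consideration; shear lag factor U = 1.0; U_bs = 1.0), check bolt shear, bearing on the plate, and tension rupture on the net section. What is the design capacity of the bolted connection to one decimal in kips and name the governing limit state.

311.0 kips (net-section rupture governs)

Bolt shear: A_b = π(1.125)²/4 = 0.99402 in². φR_n = 0.75 × 54 × 0.99402 × 12 × 1 = 483.1 kips.
Bearing (0.625 in plate, F_u = 58 ksi): end bolts L_c = 2.5625 − 1.25/2 = 1.9375, R_n = min(1.2×1.9375×0.625×58, 2.4×1.125×0.625×58) = 84.281 kips/bolt; interior L_c = 3.125 − 1.25 = 1.875, R_n = 81.563 kips/bolt. φR_n = 0.75 × (3×84.281 + 9×81.563) = 740.2 kips.
Tension rupture (net): A_n = (15.375 − 3×1.3125)×0.625 = 7.1484 in² (U = 1.0, A_e = A_n). φR_n = 0.75 × 58 × 7.1484 = 311.0 kips.
Governing: min(483.1, 740.2, 311.0) = 311.0 kips → net-section rupture.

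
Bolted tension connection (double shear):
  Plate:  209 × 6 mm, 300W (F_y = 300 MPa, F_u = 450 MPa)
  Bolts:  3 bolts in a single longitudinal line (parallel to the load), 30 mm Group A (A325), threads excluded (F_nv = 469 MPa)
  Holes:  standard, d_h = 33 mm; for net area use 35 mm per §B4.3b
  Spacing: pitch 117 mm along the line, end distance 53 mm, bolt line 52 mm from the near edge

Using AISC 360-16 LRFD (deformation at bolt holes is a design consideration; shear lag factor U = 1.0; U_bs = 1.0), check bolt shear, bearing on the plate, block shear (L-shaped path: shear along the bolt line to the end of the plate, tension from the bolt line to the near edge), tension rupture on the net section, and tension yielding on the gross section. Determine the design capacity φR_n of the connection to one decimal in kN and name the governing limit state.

302.3 kN (block shear governs)

Bolt shear: A_b = π(30)²/4 = 706.86 mm². φR_n = 0.75 × 469 × 706.86 × 3 × 2 = 1491.8 kN.
Bearing (6 mm plate, F_u = 450 MPa): end bolts L_c = 53 − 33/2 = 36.5, R_n = min(1.2×36.5×6×450, 2.4×30×6×450) = 118.26 kN/bolt; interior L_c = 117 − 33 = 84, R_n = 194.4 kN/bolt. φR_n = 0.75 × (1×118.26 + 2×194.4) = 380.3 kN.
Block shear: shear path 1×[53+2×117] = 1×287 mm, A_gv = 1722, A_nv = 1×(287 − 2.5×35)×6 = 1197 mm²; tension to near edge: (52 − 0.5×35)×6 = 207 mm². R_n = min(0.6×450×1197, 0.6×300×1722) + 1.0×450×207 = min(323.19, 309.96) + 93.15 = 403.11 kN. φR_n = 0.75 × 403.11 = 302.3 kN.
Tension rupture (net): A_n = (209 − 1×35)×6 = 1044 mm² (U = 1.0, A_e = A_n). φR_n = 0.75 × 450 × 1044 = 352.4 kN.
Tension yield (gross): A_g = 209×6 = 1254 mm². φR_n = 0.90 × 300 × 1254 = 338.6 kN.
Governing: min(1491.8, 380.3, 302.3, 352.4, 338.6) = 302.3 kN → block shear.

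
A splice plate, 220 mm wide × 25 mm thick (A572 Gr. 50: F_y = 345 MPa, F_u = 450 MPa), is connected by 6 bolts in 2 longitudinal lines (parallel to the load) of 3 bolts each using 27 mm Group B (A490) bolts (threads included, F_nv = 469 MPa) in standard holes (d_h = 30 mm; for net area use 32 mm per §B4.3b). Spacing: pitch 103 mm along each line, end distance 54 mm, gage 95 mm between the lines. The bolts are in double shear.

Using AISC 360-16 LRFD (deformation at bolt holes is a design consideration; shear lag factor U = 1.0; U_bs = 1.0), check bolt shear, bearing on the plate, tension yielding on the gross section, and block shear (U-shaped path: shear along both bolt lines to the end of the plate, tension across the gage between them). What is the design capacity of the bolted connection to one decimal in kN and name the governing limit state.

1707.8 kN (gross-section yield governs)

Bolt shear: A_b = π(27)²/4 = 572.56 mm². φR_n = 0.75 × 469 × 572.56 × 6 × 2 = 2416.8 kN.
Bearing (25 mm plate, F_u = 450 MPa): end bolts L_c = 54 − 30/2 = 39, R_n = min(1.2×39×25×450, 2.4×27×25×450) = 526.5 kN/bolt; interior L_c = 103 − 30 = 73, R_n = 729 kN/bolt. φR_n = 0.75 × (2×526.5 + 4×729) = 2976.8 kN.
Tension yield (gross): A_g = 220×25 = 5500 mm². φR_n = 0.90 × 345 × 5500 = 1707.8 kN.
Block shear: shear path 2×[54+2×103] = 2×260 mm, A_gv = 13000, A_nv = 2×(260 − 2.5×32)×25 = 9000 mm²; tension across gage: (95 − 1×32)×25 = 1575 mm². R_n = min(0.6×450×9000, 0.6×345×13000) + 1.0×450×1575 = min(2430, 2691) + 708.75 = 3138.8 kN. φR_n = 0.75 × 3138.8 = 2354.1 kN.
Governing: min(2416.8, 2976.8, 1707.8, 2354.1) = 1707.8 kN → gross-section yield.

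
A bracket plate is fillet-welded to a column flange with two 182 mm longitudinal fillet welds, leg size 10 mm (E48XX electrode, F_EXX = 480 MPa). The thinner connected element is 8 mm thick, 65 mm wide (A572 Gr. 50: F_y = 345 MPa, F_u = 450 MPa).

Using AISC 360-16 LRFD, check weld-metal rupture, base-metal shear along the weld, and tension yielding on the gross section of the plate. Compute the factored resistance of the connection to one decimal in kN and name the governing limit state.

161.5 kN (gross-section yield governs)

Weld metal: throat = 0.707×10 = 7.07 mm, L = 2×182 = 364 mm. φR_n = 0.75 × 0.6 × 480 × 7.07 × 364 = 555.9 kN.
Base metal shear (8 mm plate): yield φR_n = 1.0×0.6×345×8×364 = 602.8 kN; rupture φR_n = 0.75×0.6×450×8×364 = 589.7 kN; take 589.7 kN (rupture).
Tension yield (gross): A_g = 65×8 = 520 mm². φR_n = 0.90 × 345 × 520 = 161.5 kN.
Governing: min(555.9, 589.7, 161.5) = 161.5 kN → gross-section yield.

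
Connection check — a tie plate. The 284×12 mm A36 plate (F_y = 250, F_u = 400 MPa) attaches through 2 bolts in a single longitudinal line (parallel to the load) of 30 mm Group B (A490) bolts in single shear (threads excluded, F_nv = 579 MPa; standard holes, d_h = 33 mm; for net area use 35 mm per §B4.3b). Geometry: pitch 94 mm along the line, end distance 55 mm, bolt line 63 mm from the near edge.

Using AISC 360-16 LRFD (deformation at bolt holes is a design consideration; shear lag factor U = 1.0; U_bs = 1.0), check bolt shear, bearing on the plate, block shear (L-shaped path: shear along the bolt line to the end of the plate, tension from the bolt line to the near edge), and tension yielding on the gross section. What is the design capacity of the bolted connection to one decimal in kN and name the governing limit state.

365.0 kN (block shear governs)

Bolt shear: A_b = π(30)²/4 = 706.86 mm². φR_n = 0.75 × 579 × 706.86 × 2 × 1 = 613.9 kN.
Bearing (12 mm plate, F_u = 400 MPa): end bolts L_c = 55 − 33/2 = 38.5, R_n = min(1.2×38.5×12×400, 2.4×30×12×400) = 221.76 kN/bolt; interior L_c = 94 − 33 = 61, R_n = 345.6 kN/bolt. φR_n = 0.75 × (1×221.76 + 1×345.6) = 425.5 kN.
Block shear: shear path 1×[55+1×94] = 1×149 mm, A_gv = 1788, A_nv = 1×(149 − 1.5×35)×12 = 1158 mm²; tension to near edge: (63 − 0.5×35)×12 = 546 mm². R_n = min(0.6×400×1158, 0.6×250×1788) + 1.0×400×546 = min(277.92, 268.2) + 218.4 = 486.6 kN. φR_n = 0.75 × 486.6 = 365.0 kN.
Tension yield (gross): A_g = 284×12 = 3408 mm². φR_n = 0.90 × 250 × 3408 = 766.8 kN.
Governing: min(613.9, 425.5, 365.0, 766.8) = 365.0 kN → block shear.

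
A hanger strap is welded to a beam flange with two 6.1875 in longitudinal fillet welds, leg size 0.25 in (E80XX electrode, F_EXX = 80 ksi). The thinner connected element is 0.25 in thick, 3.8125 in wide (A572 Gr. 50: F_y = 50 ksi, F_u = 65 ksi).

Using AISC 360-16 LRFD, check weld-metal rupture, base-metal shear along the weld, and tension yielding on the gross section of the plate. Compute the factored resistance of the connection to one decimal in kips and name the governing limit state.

Weld metal: throat = 0.707×0.25 = 0.17675 in, L = 2×6.1875 = 12.375 in. φR_n = 0.75 × 0.6 × 80 × 0.17675 × 12.375 = 78.7 kips.
Base metal shear (0.25 in plate): yield φR_n = 1.0×0.6×50×0.25×12.375 = 92.8 kips; rupture φR_n = 0.75×0.6×65×0.25×12.375 = 90.5 kips; take 90.5 kips (rupture).
Tension yield (gross): A_g = 3.8125×0.25 = 0.95313 in². φR_n = 0.90 × 50 × 0.95313 = 42.9 kips.
Governing: min(78.7, 90.5, 42.9) = 42.9 kips → gross-section yield.

42.9 kips (gross-section yield governs)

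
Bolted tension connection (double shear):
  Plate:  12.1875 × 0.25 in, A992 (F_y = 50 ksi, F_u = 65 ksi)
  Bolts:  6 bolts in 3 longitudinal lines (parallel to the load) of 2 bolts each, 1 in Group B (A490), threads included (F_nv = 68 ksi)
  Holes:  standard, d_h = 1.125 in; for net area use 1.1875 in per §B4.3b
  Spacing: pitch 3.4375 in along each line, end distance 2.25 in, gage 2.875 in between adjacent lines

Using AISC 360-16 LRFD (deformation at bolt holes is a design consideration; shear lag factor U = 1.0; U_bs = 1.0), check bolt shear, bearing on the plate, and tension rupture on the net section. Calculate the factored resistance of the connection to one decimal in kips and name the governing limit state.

Bolt shear: A_b = π(1)²/4 = 0.7854 in². φR_n = 0.75 × 68 × 0.7854 × 6 × 2 = 480.7 kips.
Bearing (0.25 in plate, F_u = 65 ksi): end bolts L_c = 2.25 − 1.125/2 = 1.6875, R_n = min(1.2×1.6875×0.25×65, 2.4×1×0.25×65) = 32.906 kips/bolt; interior L_c = 3.4375 − 1.125 = 2.3125, R_n = 39 kips/bolt. φR_n = 0.75 × (3×32.906 + 3×39) = 161.8 kips.
Tension rupture (net): A_n = (12.1875 − 3×1.1875)×0.25 = 2.1563 in² (U = 1.0, A_e = A_n). φR_n = 0.75 × 65 × 2.1563 = 105.1 kips.
Governing: min(480.7, 161.8, 105.1) = 105.1 kips → net-section rupture.

105.1 kips (net-section rupture governs)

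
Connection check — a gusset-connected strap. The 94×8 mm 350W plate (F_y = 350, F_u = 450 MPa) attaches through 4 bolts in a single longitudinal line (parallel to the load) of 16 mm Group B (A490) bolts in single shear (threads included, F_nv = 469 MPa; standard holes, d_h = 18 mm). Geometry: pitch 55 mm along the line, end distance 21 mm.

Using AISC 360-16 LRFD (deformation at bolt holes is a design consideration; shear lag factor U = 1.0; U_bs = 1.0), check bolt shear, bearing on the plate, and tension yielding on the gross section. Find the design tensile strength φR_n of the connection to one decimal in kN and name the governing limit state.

236.9 kN (gross-section yield governs)

Bolt shear: A_b = π(16)²/4 = 201.06 mm². φR_n = 0.75 × 469 × 201.06 × 4 × 1 = 282.9 kN.
Bearing (8 mm plate, F_u = 450 MPa): end bolts L_c = 21 − 18/2 = 12, R_n = min(1.2×12×8×450, 2.4×16×8×450) = 51.84 kN/bolt; interior L_c = 55 − 18 = 37, R_n = 138.24 kN/bolt. φR_n = 0.75 × (1×51.84 + 3×138.24) = 349.9 kN.
Tension yield (gross): A_g = 94×8 = 752 mm². φR_n = 0.90 × 350 × 752 = 236.9 kN.
Governing: min(282.9, 349.9, 236.9) = 236.9 kN → gross-section yield.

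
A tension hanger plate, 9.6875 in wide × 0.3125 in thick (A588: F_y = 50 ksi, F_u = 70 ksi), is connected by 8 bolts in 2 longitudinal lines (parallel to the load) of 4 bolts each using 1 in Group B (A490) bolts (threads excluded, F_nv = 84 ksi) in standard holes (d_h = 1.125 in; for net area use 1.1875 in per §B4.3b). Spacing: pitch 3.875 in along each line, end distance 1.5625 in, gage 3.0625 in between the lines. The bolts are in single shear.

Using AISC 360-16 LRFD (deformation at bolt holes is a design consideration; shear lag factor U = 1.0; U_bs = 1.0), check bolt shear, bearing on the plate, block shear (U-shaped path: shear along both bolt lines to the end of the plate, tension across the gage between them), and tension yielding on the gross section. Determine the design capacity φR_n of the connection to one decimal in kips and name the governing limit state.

Bolt shear: A_b = π(1)²/4 = 0.7854 in². φR_n = 0.75 × 84 × 0.7854 × 8 × 1 = 395.8 kips.
Bearing (0.3125 in plate, F_u = 70 ksi): end bolts L_c = 1.5625 − 1.125/2 = 1, R_n = min(1.2×1×0.3125×70, 2.4×1×0.3125×70) = 26.25 kips/bolt; interior L_c = 3.875 − 1.125 = 2.75, R_n = 52.5 kips/bolt. φR_n = 0.75 × (2×26.25 + 6×52.5) = 275.6 kips.
Block shear: shear path 2×[1.5625+3×3.875] = 2×13.1875 in, A_gv = 8.2422, A_nv = 2×(13.1875 − 3.5×1.1875)×0.3125 = 5.6445 in²; tension across gage: (3.0625 − 1×1.1875)×0.3125 = 0.58594 in². R_n = min(0.6×70×5.6445, 0.6×50×8.2422) + 1.0×70×0.58594 = min(237.07, 247.27) + 41.016 = 278.09 kips. φR_n = 0.75 × 278.09 = 208.6 kips.
Tension yield (gross): A_g = 9.6875×0.3125 = 3.0273 in². φR_n = 0.90 × 50 × 3.0273 = 136.2 kips.
Governing: min(395.8, 275.6, 208.6, 136.2) = 136.2 kips → gross-section yield.

136.2 kips (gross-section yield governs)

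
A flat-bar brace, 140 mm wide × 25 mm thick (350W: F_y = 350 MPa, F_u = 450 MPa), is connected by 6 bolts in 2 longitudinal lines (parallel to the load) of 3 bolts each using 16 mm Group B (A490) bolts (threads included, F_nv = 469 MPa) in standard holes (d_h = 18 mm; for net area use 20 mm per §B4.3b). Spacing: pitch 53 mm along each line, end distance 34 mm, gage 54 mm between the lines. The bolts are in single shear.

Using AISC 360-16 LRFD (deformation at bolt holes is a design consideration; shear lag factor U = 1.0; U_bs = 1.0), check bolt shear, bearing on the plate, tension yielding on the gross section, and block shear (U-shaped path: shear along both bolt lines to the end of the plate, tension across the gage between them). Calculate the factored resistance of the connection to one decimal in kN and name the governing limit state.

Bolt shear: A_b = π(16)²/4 = 201.06 mm². φR_n = 0.75 × 469 × 201.06 × 6 × 1 = 424.3 kN.
Bearing (25 mm plate, F_u = 450 MPa): end bolts L_c = 34 − 18/2 = 25, R_n = min(1.2×25×25×450, 2.4×16×25×450) = 337.5 kN/bolt; interior L_c = 53 − 18 = 35, R_n = 432 kN/bolt. φR_n = 0.75 × (2×337.5 + 4×432) = 1802.3 kN.
Tension yield (gross): A_g = 140×25 = 3500 mm². φR_n = 0.90 × 350 × 3500 = 1102.5 kN.
Block shear: shear path 2×[34+2×53] = 2×140 mm, A_gv = 7000, A_nv = 2×(140 − 2.5×20)×25 = 4500 mm²; tension across gage: (54 − 1×20)×25 = 850 mm². R_n = min(0.6×450×4500, 0.6×350×7000) + 1.0×450×850 = min(1215, 1470) + 382.5 = 1597.5 kN. φR_n = 0.75 × 1597.5 = 1198.1 kN.
Governing: min(424.3, 1802.3, 1102.5, 1198.1) = 424.3 kN → bolt shear.

424.3 kN (bolt shear governs)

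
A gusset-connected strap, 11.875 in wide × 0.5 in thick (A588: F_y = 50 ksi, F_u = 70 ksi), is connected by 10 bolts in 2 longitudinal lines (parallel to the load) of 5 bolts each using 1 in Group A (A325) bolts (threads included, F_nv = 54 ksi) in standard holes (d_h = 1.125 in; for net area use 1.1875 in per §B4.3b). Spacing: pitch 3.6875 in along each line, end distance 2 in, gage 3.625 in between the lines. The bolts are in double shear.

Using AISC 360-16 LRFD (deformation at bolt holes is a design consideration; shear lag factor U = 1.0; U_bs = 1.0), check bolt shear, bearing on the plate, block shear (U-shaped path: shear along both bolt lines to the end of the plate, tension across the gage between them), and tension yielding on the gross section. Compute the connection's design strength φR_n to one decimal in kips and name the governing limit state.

267.2 kips (gross-section yield governs)

Bolt shear: A_b = π(1)²/4 = 0.7854 in². φR_n = 0.75 × 54 × 0.7854 × 10 × 2 = 636.2 kips.
Bearing (0.5 in plate, F_u = 70 ksi): end bolts L_c = 2 − 1.125/2 = 1.4375, R_n = min(1.2×1.4375×0.5×70, 2.4×1×0.5×70) = 60.375 kips/bolt; interior L_c = 3.6875 − 1.125 = 2.5625, R_n = 84 kips/bolt. φR_n = 0.75 × (2×60.375 + 8×84) = 594.6 kips.
Block shear: shear path 2×[2+4×3.6875] = 2×16.75 in, A_gv = 16.75, A_nv = 2×(16.75 − 4.5×1.1875)×0.5 = 11.406 in²; tension across gage: (3.625 − 1×1.1875)×0.5 = 1.2188 in². R_n = min(0.6×70×11.406, 0.6×50×16.75) + 1.0×70×1.2188 = min(479.05, 502.5) + 85.316 = 564.37 kips. φR_n = 0.75 × 564.37 = 423.3 kips.
Tension yield (gross): A_g = 11.875×0.5 = 5.9375 in². φR_n = 0.90 × 50 × 5.9375 = 267.2 kips.
Governing: min(636.2, 594.6, 423.3, 267.2) = 267.2 kips → gross-section yield.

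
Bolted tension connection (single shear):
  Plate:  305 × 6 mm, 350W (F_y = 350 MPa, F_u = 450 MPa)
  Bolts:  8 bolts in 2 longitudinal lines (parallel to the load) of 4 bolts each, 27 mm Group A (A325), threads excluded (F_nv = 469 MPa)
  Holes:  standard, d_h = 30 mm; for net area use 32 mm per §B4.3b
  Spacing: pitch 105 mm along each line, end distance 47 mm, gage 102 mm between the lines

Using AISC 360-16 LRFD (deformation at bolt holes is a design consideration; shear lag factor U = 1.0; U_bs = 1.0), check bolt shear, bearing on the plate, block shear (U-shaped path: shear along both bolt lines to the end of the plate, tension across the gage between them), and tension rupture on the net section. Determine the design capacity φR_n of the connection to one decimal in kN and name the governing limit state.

488.0 kN (net-section rupture governs)

Bolt shear: A_b = π(27)²/4 = 572.56 mm². φR_n = 0.75 × 469 × 572.56 × 8 × 1 = 1611.2 kN.
Bearing (6 mm plate, F_u = 450 MPa): end bolts L_c = 47 − 30/2 = 32, R_n = min(1.2×32×6×450, 2.4×27×6×450) = 103.68 kN/bolt; interior L_c = 105 − 30 = 75, R_n = 174.96 kN/bolt. φR_n = 0.75 × (2×103.68 + 6×174.96) = 942.8 kN.
Block shear: shear path 2×[47+3×105] = 2×362 mm, A_gv = 4344, A_nv = 2×(362 − 3.5×32)×6 = 3000 mm²; tension across gage: (102 − 1×32)×6 = 420 mm². R_n = min(0.6×450×3000, 0.6×350×4344) + 1.0×450×420 = min(810, 912.24) + 189 = 999 kN. φR_n = 0.75 × 999 = 749.3 kN.
Tension rupture (net): A_n = (305 − 2×32)×6 = 1446 mm² (U = 1.0, A_e = A_n). φR_n = 0.75 × 450 × 1446 = 488.0 kN.
Governing: min(1611.2, 942.8, 749.3, 488.0) = 488.0 kN → net-section rupture.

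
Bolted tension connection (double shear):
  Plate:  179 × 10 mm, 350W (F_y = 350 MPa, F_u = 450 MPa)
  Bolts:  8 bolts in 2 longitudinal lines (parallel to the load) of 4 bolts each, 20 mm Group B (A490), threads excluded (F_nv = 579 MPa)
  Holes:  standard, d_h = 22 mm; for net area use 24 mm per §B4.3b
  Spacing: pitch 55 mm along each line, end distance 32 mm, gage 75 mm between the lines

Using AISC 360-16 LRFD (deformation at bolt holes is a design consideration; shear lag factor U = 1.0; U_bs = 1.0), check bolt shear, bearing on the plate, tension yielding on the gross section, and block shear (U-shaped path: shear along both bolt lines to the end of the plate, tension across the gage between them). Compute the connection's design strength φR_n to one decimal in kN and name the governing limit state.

563.9 kN (gross-section yield governs)

Bolt shear: A_b = π(20)²/4 = 314.16 mm². φR_n = 0.75 × 579 × 314.16 × 8 × 2 = 2182.8 kN.
Bearing (10 mm plate, F_u = 450 MPa): end bolts L_c = 32 − 22/2 = 21, R_n = min(1.2×21×10×450, 2.4×20×10×450) = 113.4 kN/bolt; interior L_c = 55 − 22 = 33, R_n = 178.2 kN/bolt. φR_n = 0.75 × (2×113.4 + 6×178.2) = 972.0 kN.
Tension yield (gross): A_g = 179×10 = 1790 mm². φR_n = 0.90 × 350 × 1790 = 563.9 kN.
Block shear: shear path 2×[32+3×55] = 2×197 mm, A_gv = 3940, A_nv = 2×(197 − 3.5×24)×10 = 2260 mm²; tension across gage: (75 − 1×24)×10 = 510 mm². R_n = min(0.6×450×2260, 0.6×350×3940) + 1.0×450×510 = min(610.2, 827.4) + 229.5 = 839.7 kN. φR_n = 0.75 × 839.7 = 629.8 kN.
Governing: min(2182.8, 972.0, 563.9, 629.8) = 563.9 kN → gross-section yield.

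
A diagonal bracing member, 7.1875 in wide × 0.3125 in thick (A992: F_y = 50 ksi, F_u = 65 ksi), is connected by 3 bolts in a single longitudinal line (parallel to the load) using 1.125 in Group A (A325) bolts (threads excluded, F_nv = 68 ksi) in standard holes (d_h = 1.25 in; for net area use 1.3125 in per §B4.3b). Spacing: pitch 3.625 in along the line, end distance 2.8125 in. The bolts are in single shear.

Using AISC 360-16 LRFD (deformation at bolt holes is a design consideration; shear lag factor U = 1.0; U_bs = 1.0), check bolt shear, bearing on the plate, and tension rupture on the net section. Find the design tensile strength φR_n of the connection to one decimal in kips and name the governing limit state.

89.5 kips (net-section rupture governs)

Bolt shear: A_b = π(1.125)²/4 = 0.99402 in². φR_n = 0.75 × 68 × 0.99402 × 3 × 1 = 152.1 kips.
Bearing (0.3125 in plate, F_u = 65 ksi): end bolts L_c = 2.8125 − 1.25/2 = 2.1875, R_n = min(1.2×2.1875×0.3125×65, 2.4×1.125×0.3125×65) = 53.32 kips/bolt; interior L_c = 3.625 − 1.25 = 2.375, R_n = 54.844 kips/bolt. φR_n = 0.75 × (1×53.32 + 2×54.844) = 122.3 kips.
Tension rupture (net): A_n = (7.1875 − 1×1.3125)×0.3125 = 1.8359 in² (U = 1.0, A_e = A_n). φR_n = 0.75 × 65 × 1.8359 = 89.5 kips.
Governing: min(152.1, 122.3, 89.5) = 89.5 kips → net-section rupture.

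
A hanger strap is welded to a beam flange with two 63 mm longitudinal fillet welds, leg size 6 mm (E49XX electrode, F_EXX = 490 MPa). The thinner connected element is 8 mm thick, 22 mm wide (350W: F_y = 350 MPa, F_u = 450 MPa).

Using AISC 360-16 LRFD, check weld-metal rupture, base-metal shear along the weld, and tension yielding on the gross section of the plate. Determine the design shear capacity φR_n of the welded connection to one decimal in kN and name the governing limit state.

55.4 kN (gross-section yield governs)

Weld metal: throat = 0.707×6 = 4.242 mm, L = 2×63 = 126 mm. φR_n = 0.75 × 0.6 × 490 × 4.242 × 126 = 117.9 kN.
Base metal shear (8 mm plate): yield φR_n = 1.0×0.6×350×8×126 = 211.7 kN; rupture φR_n = 0.75×0.6×450×8×126 = 204.1 kN; take 204.1 kN (rupture).
Tension yield (gross): A_g = 22×8 = 176 mm². φR_n = 0.90 × 350 × 176 = 55.4 kN.
Governing: min(117.9, 204.1, 55.4) = 55.4 kN → gross-section yield.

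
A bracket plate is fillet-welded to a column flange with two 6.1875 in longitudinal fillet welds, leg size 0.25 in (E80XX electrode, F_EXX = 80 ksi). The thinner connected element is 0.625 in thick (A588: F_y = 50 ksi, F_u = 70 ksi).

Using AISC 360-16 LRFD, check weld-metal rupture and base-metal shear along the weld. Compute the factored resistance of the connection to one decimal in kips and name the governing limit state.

78.7 kips (weld metal governs)

Weld metal: throat = 0.707×0.25 = 0.17675 in, L = 2×6.1875 = 12.375 in. φR_n = 0.75 × 0.6 × 80 × 0.17675 × 12.375 = 78.7 kips.
Base metal shear (0.625 in plate): yield φR_n = 1.0×0.6×50×0.625×12.375 = 232.0 kips; rupture φR_n = 0.75×0.6×70×0.625×12.375 = 243.6 kips; take 232.0 kips (yield).
Governing: min(78.7, 232.0) = 78.7 kips → weld metal.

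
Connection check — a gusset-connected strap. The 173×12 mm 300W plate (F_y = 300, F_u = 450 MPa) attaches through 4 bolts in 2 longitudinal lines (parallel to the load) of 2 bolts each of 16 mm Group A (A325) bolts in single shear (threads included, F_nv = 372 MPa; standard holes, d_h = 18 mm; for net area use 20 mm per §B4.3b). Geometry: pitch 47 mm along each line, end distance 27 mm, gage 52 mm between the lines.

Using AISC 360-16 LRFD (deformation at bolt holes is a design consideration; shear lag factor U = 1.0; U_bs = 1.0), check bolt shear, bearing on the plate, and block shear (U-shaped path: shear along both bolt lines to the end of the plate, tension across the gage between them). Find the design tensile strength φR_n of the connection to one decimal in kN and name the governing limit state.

224.4 kN (bolt shear governs)

Bolt shear: A_b = π(16)²/4 = 201.06 mm². φR_n = 0.75 × 372 × 201.06 × 4 × 1 = 224.4 kN.
Bearing (12 mm plate, F_u = 450 MPa): end bolts L_c = 27 − 18/2 = 18, R_n = min(1.2×18×12×450, 2.4×16×12×450) = 116.64 kN/bolt; interior L_c = 47 − 18 = 29, R_n = 187.92 kN/bolt. φR_n = 0.75 × (2×116.64 + 2×187.92) = 456.8 kN.
Block shear: shear path 2×[27+1×47] = 2×74 mm, A_gv = 1776, A_nv = 2×(74 − 1.5×20)×12 = 1056 mm²; tension across gage: (52 − 1×20)×12 = 384 mm². R_n = min(0.6×450×1056, 0.6×300×1776) + 1.0×450×384 = min(285.12, 319.68) + 172.8 = 457.92 kN. φR_n = 0.75 × 457.92 = 343.4 kN.
Governing: min(224.4, 456.8, 343.4) = 224.4 kN → bolt shear.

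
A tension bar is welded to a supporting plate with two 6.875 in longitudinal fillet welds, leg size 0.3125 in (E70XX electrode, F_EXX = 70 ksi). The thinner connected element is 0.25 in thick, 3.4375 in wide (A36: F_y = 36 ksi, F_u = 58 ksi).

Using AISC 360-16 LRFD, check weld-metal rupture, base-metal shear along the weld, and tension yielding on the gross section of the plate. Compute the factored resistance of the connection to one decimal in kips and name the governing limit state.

Weld metal: throat = 0.707×0.3125 = 0.22094 in, L = 2×6.875 = 13.75 in. φR_n = 0.75 × 0.6 × 70 × 0.22094 × 13.75 = 95.7 kips.
Base metal shear (0.25 in plate): yield φR_n = 1.0×0.6×36×0.25×13.75 = 74.3 kips; rupture φR_n = 0.75×0.6×58×0.25×13.75 = 89.7 kips; take 74.3 kips (yield).
Tension yield (gross): A_g = 3.4375×0.25 = 0.85938 in². φR_n = 0.90 × 36 × 0.85938 = 27.8 kips.
Governing: min(95.7, 74.3, 27.8) = 27.8 kips → gross-section yield.

27.8 kips (gross-section yield governs)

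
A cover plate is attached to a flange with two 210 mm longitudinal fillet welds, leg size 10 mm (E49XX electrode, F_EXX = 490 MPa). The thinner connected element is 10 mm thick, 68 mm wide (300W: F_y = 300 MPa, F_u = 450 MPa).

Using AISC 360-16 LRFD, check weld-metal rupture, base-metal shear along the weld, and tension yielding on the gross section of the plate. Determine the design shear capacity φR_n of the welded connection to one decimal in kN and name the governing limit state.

183.6 kN (gross-section yield governs)

Weld metal: throat = 0.707×10 = 7.07 mm, L = 2×210 = 420 mm. φR_n = 0.75 × 0.6 × 490 × 7.07 × 420 = 654.8 kN.
Base metal shear (10 mm plate): yield φR_n = 1.0×0.6×300×10×420 = 756.0 kN; rupture φR_n = 0.75×0.6×450×10×420 = 850.5 kN; take 756.0 kN (yield).
Tension yield (gross): A_g = 68×10 = 680 mm². φR_n = 0.90 × 300 × 680 = 183.6 kN.
Governing: min(654.8, 756.0, 183.6) = 183.6 kN → gross-section yield.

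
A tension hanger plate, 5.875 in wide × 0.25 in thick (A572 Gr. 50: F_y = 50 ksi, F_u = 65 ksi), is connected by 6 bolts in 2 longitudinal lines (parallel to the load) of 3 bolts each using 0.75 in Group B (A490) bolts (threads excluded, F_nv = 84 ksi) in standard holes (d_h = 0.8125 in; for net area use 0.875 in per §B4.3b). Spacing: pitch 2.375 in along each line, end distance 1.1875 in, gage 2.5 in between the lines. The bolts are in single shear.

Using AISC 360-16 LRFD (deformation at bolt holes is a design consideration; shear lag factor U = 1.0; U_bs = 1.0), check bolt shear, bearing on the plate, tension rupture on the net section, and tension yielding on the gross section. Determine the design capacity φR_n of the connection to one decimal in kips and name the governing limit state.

50.3 kips (net-section rupture governs)

Bolt shear: A_b = π(0.75)²/4 = 0.44179 in². φR_n = 0.75 × 84 × 0.44179 × 6 × 1 = 167.0 kips.
Bearing (0.25 in plate, F_u = 65 ksi): end bolts L_c = 1.1875 − 0.8125/2 = 0.78125, R_n = min(1.2×0.78125×0.25×65, 2.4×0.75×0.25×65) = 15.234 kips/bolt; interior L_c = 2.375 − 0.8125 = 1.5625, R_n = 29.25 kips/bolt. φR_n = 0.75 × (2×15.234 + 4×29.25) = 110.6 kips.
Tension rupture (net): A_n = (5.875 − 2×0.875)×0.25 = 1.0313 in² (U = 1.0, A_e = A_n). φR_n = 0.75 × 65 × 1.0313 = 50.3 kips.
Tension yield (gross): A_g = 5.875×0.25 = 1.4688 in². φR_n = 0.90 × 50 × 1.4688 = 66.1 kips.
Governing: min(167.0, 110.6, 50.3, 66.1) = 50.3 kips → net-section rupture.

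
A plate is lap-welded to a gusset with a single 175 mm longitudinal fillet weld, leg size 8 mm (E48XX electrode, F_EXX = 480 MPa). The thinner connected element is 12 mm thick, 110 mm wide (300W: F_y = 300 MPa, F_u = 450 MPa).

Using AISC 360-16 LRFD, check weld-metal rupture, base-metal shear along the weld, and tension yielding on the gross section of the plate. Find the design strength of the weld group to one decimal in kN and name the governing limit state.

Weld metal: throat = 0.707×8 = 5.656 mm, L = 175 mm. φR_n = 0.75 × 0.6 × 480 × 5.656 × 175 = 213.8 kN.
Base metal shear (12 mm plate): yield φR_n = 1.0×0.6×300×12×175 = 378.0 kN; rupture φR_n = 0.75×0.6×450×12×175 = 425.3 kN; take 378.0 kN (yield).
Tension yield (gross): A_g = 110×12 = 1320 mm². φR_n = 0.90 × 300 × 1320 = 356.4 kN.
Governing: min(213.8, 378.0, 356.4) = 213.8 kN → weld metal.

213.8 kN (weld metal governs)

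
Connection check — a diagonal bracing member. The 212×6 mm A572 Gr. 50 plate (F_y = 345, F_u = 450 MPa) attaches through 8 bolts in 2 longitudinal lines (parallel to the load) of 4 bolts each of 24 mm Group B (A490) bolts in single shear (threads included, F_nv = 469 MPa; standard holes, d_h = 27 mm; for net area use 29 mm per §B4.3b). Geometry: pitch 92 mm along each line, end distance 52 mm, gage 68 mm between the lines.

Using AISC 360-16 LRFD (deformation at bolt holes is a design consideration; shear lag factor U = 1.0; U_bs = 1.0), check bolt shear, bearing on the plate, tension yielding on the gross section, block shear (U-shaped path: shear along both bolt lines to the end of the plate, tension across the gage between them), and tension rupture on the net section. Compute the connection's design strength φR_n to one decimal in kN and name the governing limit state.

311.9 kN (net-section rupture governs)

Bolt shear: A_b = π(24)²/4 = 452.39 mm². φR_n = 0.75 × 469 × 452.39 × 8 × 1 = 1273.0 kN.
Bearing (6 mm plate, F_u = 450 MPa): end bolts L_c = 52 − 27/2 = 38.5, R_n = min(1.2×38.5×6×450, 2.4×24×6×450) = 124.74 kN/bolt; interior L_c = 92 − 27 = 65, R_n = 155.52 kN/bolt. φR_n = 0.75 × (2×124.74 + 6×155.52) = 887.0 kN.
Tension yield (gross): A_g = 212×6 = 1272 mm². φR_n = 0.90 × 345 × 1272 = 395.0 kN.
Block shear: shear path 2×[52+3×92] = 2×328 mm, A_gv = 3936, A_nv = 2×(328 − 3.5×29)×6 = 2718 mm²; tension across gage: (68 − 1×29)×6 = 234 mm². R_n = min(0.6×450×2718, 0.6×345×3936) + 1.0×450×234 = min(733.86, 814.75) + 105.3 = 839.16 kN. φR_n = 0.75 × 839.16 = 629.4 kN.
Tension rupture (net): A_n = (212 − 2×29)×6 = 924 mm² (U = 1.0, A_e = A_n). φR_n = 0.75 × 450 × 924 = 311.9 kN.
Governing: min(1273.0, 887.0, 395.0, 629.4, 311.9) = 311.9 kN → net-section rupture.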